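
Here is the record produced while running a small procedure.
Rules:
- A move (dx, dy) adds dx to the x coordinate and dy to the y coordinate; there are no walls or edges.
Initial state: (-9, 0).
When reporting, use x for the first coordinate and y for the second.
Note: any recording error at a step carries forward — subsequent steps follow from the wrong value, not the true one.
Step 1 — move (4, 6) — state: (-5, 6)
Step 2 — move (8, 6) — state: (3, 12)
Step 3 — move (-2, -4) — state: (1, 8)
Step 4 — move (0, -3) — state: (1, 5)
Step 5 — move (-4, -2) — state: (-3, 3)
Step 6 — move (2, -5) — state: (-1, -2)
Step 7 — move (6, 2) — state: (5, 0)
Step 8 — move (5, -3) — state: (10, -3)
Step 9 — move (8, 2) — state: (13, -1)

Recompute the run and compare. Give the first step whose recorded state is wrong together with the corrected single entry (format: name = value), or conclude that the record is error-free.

Recomputing the run from the initial state:
step 1: x = -5, y = 6
step 2: x = 3, y = 12
step 3: x = 1, y = 8
step 4: x = 1, y = 5
step 5: x = -3, y = 3
step 6: x = -1, y = -2
step 7: x = 5, y = 0
step 8: x = 10, y = -3
step 9: x = 18, y = -1
The first disagreement with the record is at step 9, where the value should be x = 18.

step 9, x = 18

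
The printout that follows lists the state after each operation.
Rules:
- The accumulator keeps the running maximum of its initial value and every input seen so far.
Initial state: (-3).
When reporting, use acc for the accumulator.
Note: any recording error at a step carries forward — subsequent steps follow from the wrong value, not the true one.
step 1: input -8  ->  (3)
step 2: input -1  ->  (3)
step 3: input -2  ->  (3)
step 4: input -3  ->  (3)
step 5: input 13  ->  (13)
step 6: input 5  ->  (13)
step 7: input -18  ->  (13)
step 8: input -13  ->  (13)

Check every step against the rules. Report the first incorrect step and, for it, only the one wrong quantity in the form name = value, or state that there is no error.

step 1, acc = -3

Step 1: acc = max(-3, -8) = -3 — the printout has a different value.
That makes step 1 the first incorrect line — acc = -3 is what it should show.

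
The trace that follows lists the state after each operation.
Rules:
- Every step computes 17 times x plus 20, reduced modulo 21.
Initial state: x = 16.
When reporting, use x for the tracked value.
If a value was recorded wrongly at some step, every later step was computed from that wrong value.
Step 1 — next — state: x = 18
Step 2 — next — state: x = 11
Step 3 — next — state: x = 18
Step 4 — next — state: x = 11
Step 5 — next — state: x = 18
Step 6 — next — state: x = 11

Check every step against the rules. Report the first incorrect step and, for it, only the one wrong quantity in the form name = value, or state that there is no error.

step 1, x = 19

1. x = (17*16 + 20) mod 21 = 19 (a discrepancy with the trace)
So the first discrepancy is step 1, where the right value is x = 19.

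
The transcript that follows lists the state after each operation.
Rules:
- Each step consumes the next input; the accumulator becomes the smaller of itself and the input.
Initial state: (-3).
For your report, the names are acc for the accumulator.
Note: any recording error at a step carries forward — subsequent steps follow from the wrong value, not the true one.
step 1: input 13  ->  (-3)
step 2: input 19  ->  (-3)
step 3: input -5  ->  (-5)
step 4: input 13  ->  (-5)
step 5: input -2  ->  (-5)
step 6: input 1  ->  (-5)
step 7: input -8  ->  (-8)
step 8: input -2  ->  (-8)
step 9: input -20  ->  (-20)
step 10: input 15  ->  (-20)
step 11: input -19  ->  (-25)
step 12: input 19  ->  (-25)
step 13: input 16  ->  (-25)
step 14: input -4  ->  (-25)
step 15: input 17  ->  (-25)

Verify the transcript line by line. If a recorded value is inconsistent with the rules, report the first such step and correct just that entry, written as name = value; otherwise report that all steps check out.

Step 1: acc = min(-3, 13) = -3 — no discrepancy.
Step 2: acc = min(-3, 19) = -3 — exactly as logged.
Step 3: acc = min(-3, -5) = -5 — same as recorded.
Step 4: acc = min(-5, 13) = -5 — in agreement.
Step 5: acc = min(-5, -2) = -5 — same as recorded.
Step 6: acc = min(-5, 1) = -5 — consistent with the transcript.
Step 7: acc = min(-5, -8) = -8 — exactly as logged.
Step 8: acc = min(-8, -2) = -8 — in agreement.
Step 9: acc = min(-8, -20) = -20 — verified.
Step 10: acc = min(-20, 15) = -20 — checks out.
Step 11: acc = min(-20, -19) = -20 — first mismatch against the transcript.
First incorrect step: 11; the correct value is acc = -20.

step 11, acc = -20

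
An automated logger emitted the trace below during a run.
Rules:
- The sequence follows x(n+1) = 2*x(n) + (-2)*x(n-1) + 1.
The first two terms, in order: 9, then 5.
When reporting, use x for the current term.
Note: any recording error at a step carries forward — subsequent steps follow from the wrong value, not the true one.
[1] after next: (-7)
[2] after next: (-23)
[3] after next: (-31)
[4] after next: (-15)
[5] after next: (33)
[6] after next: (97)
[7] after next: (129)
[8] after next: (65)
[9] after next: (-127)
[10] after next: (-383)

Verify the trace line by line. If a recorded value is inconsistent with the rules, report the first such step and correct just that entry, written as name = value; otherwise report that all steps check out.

Recomputing the run from the initial state:
step 1: x = -7
step 2: x = -23
step 3: x = -31
step 4: x = -15
step 5: x = 33
step 6: x = 97
step 7: x = 129
step 8: x = 65
step 9: x = -127
step 10: x = -383
This matches the trace at every step.

no error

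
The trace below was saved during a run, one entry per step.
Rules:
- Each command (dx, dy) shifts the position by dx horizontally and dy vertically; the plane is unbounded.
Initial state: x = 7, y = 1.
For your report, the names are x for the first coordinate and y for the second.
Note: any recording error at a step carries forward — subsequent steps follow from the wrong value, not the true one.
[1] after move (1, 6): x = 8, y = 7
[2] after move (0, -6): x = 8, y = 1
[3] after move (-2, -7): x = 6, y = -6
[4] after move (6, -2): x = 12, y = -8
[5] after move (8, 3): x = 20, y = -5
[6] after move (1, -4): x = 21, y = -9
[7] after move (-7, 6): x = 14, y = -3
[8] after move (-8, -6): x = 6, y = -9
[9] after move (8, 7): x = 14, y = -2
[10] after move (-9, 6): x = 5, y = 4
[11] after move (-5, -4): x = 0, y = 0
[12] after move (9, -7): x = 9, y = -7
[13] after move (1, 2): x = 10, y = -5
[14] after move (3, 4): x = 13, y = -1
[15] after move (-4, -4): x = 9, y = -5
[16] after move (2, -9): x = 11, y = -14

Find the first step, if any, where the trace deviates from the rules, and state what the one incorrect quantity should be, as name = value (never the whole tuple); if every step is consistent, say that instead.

Recomputing the run from the initial state:
step 1: x = 8, y = 7
step 2: x = 8, y = 1
step 3: x = 6, y = -6
step 4: x = 12, y = -8
step 5: x = 20, y = -5
step 6: x = 21, y = -9
step 7: x = 14, y = -3
step 8: x = 6, y = -9
step 9: x = 14, y = -2
step 10: x = 5, y = 4
step 11: x = 0, y = 0
step 12: x = 9, y = -7
step 13: x = 10, y = -5
step 14: x = 13, y = -1
step 15: x = 9, y = -5
step 16: x = 11, y = -14
This matches the trace at every step.

no error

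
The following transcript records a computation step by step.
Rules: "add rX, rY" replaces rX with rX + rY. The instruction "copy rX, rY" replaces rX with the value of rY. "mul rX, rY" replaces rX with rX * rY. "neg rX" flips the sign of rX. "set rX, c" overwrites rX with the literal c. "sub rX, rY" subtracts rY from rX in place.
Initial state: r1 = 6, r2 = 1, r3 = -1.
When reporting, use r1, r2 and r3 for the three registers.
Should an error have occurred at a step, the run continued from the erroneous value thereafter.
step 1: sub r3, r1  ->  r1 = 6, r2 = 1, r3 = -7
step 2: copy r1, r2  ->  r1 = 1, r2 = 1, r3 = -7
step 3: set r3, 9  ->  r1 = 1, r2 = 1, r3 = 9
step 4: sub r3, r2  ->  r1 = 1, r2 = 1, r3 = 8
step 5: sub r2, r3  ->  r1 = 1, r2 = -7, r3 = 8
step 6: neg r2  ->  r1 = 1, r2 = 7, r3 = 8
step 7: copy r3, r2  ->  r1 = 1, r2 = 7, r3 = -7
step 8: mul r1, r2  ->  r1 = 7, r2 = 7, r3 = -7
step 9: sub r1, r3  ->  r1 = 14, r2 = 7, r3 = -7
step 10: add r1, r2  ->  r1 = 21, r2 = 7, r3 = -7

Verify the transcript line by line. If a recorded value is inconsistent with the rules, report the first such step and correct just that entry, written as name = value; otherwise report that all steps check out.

Recomputing the run from the initial state:
step 1: r1 = 6, r2 = 1, r3 = -7
step 2: r1 = 1, r2 = 1, r3 = -7
step 3: r1 = 1, r2 = 1, r3 = 9
step 4: r1 = 1, r2 = 1, r3 = 8
step 5: r1 = 1, r2 = -7, r3 = 8
step 6: r1 = 1, r2 = 7, r3 = 8
step 7: r1 = 1, r2 = 7, r3 = 7
step 8: r1 = 7, r2 = 7, r3 = 7
step 9: r1 = 0, r2 = 7, r3 = 7
step 10: r1 = 7, r2 = 7, r3 = 7
The first disagreement with the transcript is at step 7, where the value should be r3 = 7.

step 7, r3 = 7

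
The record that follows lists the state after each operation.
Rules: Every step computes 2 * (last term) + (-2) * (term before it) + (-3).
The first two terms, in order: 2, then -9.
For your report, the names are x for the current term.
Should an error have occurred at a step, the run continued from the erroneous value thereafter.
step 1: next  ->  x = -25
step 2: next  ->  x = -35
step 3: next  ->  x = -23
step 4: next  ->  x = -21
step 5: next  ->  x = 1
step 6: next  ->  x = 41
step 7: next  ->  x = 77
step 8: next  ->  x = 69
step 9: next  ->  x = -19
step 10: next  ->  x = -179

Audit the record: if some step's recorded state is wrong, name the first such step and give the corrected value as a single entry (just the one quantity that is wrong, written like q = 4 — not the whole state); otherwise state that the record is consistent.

step 4, x = 21

Step 1: x = 2*(-9) + (-2)*(2) + (-3) = -25 — checks out.
Step 2: x = 2*(-25) + (-2)*(-9) + (-3) = -35 — checks out.
Step 3: x = 2*(-35) + (-2)*(-25) + (-3) = -23 — no discrepancy.
Step 4: x = 2*(-23) + (-2)*(-35) + (-3) = 21 — not what was recorded.
First incorrect step: 4; the correct value is x = 21.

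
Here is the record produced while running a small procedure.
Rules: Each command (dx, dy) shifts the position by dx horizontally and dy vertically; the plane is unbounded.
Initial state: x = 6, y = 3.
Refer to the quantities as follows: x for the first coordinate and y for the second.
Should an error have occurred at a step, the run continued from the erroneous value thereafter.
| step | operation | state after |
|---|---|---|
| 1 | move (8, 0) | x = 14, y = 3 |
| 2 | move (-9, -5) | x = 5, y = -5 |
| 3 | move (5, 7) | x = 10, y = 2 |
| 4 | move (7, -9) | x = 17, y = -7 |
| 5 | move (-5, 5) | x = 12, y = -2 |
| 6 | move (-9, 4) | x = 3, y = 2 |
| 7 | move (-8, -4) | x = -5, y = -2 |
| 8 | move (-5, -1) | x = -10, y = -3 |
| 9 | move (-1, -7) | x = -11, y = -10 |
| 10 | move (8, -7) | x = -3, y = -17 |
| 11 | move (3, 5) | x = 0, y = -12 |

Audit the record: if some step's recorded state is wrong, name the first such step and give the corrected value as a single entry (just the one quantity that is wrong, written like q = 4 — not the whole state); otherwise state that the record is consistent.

step 2, y = -2

Step 1: x = 6 + (8) = 14, y = 3 + (0) = 3 — confirmed correct.
Step 2: x = 14 + (-9) = 5, y = 3 + (-5) = -2 — the recorded entry deviates here.
First incorrect step: 2; the correct value is y = -2.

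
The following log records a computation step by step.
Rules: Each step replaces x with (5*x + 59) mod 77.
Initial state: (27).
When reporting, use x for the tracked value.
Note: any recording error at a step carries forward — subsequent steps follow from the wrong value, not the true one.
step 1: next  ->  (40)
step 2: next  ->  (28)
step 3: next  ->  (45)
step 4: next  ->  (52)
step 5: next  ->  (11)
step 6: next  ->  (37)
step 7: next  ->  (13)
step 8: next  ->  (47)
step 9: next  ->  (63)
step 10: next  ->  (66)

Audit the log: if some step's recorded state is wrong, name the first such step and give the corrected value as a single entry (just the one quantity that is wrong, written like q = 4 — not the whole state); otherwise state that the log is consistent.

1. x = (5*27 + 59) mod 77 = 40 (agrees with the log)
2. x = (5*40 + 59) mod 77 = 28 (no discrepancy)
3. x = (5*28 + 59) mod 77 = 45 (exactly as logged)
4. x = (5*45 + 59) mod 77 = 53 (not what was recorded)
The earliest wrong entry is at step 4: it should read x = 53.

step 4, x = 53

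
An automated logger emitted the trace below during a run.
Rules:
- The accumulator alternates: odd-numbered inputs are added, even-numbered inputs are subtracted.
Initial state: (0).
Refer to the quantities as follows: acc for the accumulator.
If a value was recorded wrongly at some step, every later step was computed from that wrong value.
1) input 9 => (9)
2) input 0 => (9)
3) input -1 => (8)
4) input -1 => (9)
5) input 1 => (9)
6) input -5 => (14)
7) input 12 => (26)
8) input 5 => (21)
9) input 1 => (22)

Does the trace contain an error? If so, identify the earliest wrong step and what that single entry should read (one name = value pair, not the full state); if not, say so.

Recomputing the run from the initial state:
step 1: acc = 9
step 2: acc = 9
step 3: acc = 8
step 4: acc = 9
step 5: acc = 10
step 6: acc = 15
step 7: acc = 27
step 8: acc = 22
step 9: acc = 23
The first disagreement with the trace is at step 5, where the value should be acc = 10.

step 5, acc = 10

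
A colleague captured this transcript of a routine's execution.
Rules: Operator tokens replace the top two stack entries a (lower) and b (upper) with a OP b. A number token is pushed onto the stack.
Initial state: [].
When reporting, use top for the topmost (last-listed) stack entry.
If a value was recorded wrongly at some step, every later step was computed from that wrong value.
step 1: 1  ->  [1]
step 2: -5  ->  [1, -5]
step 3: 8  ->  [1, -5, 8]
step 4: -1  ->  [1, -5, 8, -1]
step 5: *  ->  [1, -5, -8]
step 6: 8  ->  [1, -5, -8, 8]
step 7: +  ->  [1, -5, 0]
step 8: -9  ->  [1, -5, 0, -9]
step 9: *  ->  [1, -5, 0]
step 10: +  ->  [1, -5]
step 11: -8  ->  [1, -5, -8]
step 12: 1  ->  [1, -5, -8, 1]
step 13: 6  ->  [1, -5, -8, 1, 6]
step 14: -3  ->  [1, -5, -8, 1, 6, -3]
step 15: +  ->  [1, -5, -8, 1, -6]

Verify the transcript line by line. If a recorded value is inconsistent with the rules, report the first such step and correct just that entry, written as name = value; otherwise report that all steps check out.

step 15, top = 3

Recomputing the run from the initial state:
step 1: [1]
step 2: [1, -5]
step 3: [1, -5, 8]
step 4: [1, -5, 8, -1]
step 5: [1, -5, -8]
step 6: [1, -5, -8, 8]
step 7: [1, -5, 0]
step 8: [1, -5, 0, -9]
step 9: [1, -5, 0]
step 10: [1, -5]
step 11: [1, -5, -8]
step 12: [1, -5, -8, 1]
step 13: [1, -5, -8, 1, 6]
step 14: [1, -5, -8, 1, 6, -3]
step 15: [1, -5, -8, 1, 3]
The first disagreement with the transcript is at step 15, where the value should be top = 3.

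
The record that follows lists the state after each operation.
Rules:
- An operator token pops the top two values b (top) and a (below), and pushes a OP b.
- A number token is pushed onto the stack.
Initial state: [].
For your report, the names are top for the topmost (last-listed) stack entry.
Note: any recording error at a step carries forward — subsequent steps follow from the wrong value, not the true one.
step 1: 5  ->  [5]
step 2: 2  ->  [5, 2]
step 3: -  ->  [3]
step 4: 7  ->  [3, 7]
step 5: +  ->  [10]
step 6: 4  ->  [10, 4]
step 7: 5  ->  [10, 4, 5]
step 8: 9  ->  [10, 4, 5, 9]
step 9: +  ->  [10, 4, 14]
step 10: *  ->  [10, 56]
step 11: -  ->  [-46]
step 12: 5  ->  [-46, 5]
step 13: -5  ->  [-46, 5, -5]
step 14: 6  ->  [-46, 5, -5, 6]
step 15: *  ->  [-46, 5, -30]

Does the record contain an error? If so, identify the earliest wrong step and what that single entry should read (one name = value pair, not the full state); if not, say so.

1. push 5: top = 5 (no discrepancy)
2. push 2: top = 2 (matches)
3. 5 - 2 = 3 (no discrepancy)
4. push 7: top = 7 (no discrepancy)
5. 3 + 7 = 10 (checks out)
6. push 4: top = 4 (verified)
7. push 5: top = 5 (exactly as logged)
8. push 9: top = 9 (matches)
9. 5 + 9 = 14 (checks out)
10. 4 * 14 = 56 (no discrepancy)
11. 10 - 56 = -46 (agrees with the record)
12. push 5: top = 5 (matches)
13. push -5: top = -5 (exactly as logged)
14. push 6: top = 6 (exactly as logged)
15. -5 * 6 = -30 (same as recorded)
All steps check out; nothing to correct.

no error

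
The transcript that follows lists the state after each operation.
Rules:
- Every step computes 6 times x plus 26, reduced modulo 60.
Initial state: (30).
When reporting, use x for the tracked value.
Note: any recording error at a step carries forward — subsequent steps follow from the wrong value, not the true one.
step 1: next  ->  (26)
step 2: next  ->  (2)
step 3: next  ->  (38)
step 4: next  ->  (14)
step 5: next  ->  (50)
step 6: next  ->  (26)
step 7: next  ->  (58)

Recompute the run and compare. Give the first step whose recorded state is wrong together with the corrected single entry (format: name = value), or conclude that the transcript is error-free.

step 7, x = 2

Recomputing the run from the initial state:
step 1: x = 26
step 2: x = 2
step 3: x = 38
step 4: x = 14
step 5: x = 50
step 6: x = 26
step 7: x = 2
The first disagreement with the transcript is at step 7, where the value should be x = 2.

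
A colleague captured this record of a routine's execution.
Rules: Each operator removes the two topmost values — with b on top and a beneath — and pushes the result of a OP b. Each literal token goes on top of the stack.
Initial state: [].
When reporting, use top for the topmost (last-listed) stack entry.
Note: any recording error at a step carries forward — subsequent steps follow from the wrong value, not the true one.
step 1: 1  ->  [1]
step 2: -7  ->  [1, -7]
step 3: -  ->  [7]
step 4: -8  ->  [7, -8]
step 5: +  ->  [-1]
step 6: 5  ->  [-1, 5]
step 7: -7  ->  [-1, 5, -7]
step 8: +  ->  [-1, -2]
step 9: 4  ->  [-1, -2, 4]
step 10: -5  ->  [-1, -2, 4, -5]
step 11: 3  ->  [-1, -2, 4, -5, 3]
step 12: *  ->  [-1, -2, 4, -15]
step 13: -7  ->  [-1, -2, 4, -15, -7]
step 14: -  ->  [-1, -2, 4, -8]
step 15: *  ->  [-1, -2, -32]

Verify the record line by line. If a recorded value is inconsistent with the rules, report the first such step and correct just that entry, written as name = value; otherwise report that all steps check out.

Recomputing the run from the initial state:
step 1: [1]
step 2: [1, -7]
step 3: [8]
step 4: [8, -8]
step 5: [0]
step 6: [0, 5]
step 7: [0, 5, -7]
step 8: [0, -2]
step 9: [0, -2, 4]
step 10: [0, -2, 4, -5]
step 11: [0, -2, 4, -5, 3]
step 12: [0, -2, 4, -15]
step 13: [0, -2, 4, -15, -7]
step 14: [0, -2, 4, -8]
step 15: [0, -2, -32]
The first disagreement with the record is at step 3, where the value should be top = 8.

step 3, top = 8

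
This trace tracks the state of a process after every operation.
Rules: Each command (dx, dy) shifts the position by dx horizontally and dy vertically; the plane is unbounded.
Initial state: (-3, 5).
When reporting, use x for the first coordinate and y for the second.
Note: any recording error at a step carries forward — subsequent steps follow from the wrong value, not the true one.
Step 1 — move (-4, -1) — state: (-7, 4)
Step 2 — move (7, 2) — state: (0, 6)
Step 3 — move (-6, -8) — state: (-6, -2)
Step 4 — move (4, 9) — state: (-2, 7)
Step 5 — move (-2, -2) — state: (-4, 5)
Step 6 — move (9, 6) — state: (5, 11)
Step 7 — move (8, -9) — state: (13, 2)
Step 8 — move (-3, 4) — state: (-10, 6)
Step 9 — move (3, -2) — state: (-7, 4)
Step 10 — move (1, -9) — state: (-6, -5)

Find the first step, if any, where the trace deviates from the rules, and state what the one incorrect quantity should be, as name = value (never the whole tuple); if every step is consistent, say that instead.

Step 1: x = -3 + (-4) = -7, y = 5 + (-1) = 4 — same as recorded.
Step 2: x = -7 + (7) = 0, y = 4 + (2) = 6 — checks out.
Step 3: x = 0 + (-6) = -6, y = 6 + (-8) = -2 — in agreement.
Step 4: x = -6 + (4) = -2, y = -2 + (9) = 7 — confirmed correct.
Step 5: x = -2 + (-2) = -4, y = 7 + (-2) = 5 — checks out.
Step 6: x = -4 + (9) = 5, y = 5 + (6) = 11 — confirmed correct.
Step 7: x = 5 + (8) = 13, y = 11 + (-9) = 2 — in agreement.
Step 8: x = 13 + (-3) = 10, y = 2 + (4) = 6 — this is not what the trace shows.
First incorrect step: 8; the correct value is x = 10.

step 8, x = 10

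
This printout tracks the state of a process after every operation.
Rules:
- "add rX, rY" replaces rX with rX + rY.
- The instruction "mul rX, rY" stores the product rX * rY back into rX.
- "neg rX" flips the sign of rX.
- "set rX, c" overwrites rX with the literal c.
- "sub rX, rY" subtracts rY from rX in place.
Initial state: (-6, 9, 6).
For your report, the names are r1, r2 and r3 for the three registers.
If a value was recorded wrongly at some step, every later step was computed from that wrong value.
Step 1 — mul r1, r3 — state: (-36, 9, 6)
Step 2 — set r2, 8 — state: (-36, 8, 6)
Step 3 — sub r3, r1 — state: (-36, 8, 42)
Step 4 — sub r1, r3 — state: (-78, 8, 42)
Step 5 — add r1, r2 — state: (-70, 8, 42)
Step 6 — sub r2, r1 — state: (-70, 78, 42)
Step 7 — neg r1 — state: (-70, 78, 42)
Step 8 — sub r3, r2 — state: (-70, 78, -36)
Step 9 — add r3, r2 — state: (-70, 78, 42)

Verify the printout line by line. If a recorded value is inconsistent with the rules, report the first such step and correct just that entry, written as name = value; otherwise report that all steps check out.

step 7, r1 = 70

step 1: r1 = -6 * 6 = -36 -> in agreement
step 2: r2 = 8 -> in agreement
step 3: r3 = 6 - -36 = 42 -> matches
step 4: r1 = -36 - 42 = -78 -> exactly as logged
step 5: r1 = -78 + 8 = -70 -> agrees with the printout
step 6: r2 = 8 - -70 = 78 -> in agreement
step 7: r1 = -(-70) = 70 -> the printout has a different value
Step 7 is the first one off; corrected, r1 = 70.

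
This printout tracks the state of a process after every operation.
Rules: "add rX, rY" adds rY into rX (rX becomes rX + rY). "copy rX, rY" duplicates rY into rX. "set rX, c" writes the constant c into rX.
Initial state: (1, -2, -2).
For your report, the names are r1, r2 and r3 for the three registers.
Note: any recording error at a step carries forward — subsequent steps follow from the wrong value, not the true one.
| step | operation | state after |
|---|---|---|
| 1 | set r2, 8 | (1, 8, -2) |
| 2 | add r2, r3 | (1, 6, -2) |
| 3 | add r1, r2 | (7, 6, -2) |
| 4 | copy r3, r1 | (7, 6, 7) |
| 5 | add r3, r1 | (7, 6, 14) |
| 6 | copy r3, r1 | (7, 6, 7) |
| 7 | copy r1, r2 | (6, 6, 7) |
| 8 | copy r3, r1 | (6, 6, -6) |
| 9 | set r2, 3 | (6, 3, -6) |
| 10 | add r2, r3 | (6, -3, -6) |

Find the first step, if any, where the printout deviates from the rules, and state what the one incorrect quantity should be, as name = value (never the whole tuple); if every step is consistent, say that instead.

step 1: r2 = 8 -> agrees with the printout
step 2: r2 = 8 + -2 = 6 -> exactly as logged
step 3: r1 = 1 + 6 = 7 -> consistent with the printout
step 4: r3 = 7 -> verified
step 5: r3 = 7 + 7 = 14 -> checks out
step 6: r3 = 7 -> same as recorded
step 7: r1 = 6 -> checks out
step 8: r3 = 6 -> the recorded entry deviates here
The audit stops at step 8: the recorded entry is wrong and should be r3 = 6.

step 8, r3 = 6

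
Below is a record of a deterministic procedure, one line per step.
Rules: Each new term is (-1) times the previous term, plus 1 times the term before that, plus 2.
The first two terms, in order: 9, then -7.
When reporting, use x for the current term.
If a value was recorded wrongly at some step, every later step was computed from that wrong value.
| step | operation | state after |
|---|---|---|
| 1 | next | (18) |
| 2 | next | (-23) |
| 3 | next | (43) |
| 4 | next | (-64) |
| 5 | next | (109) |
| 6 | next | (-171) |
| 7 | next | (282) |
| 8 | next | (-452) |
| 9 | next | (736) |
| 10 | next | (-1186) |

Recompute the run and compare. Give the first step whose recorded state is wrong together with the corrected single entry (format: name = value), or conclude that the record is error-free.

step 8, x = -451

Recomputing the run from the initial state:
step 1: x = 18
step 2: x = -23
step 3: x = 43
step 4: x = -64
step 5: x = 109
step 6: x = -171
step 7: x = 282
step 8: x = -451
step 9: x = 735
step 10: x = -1184
The first disagreement with the record is at step 8, where the value should be x = -451.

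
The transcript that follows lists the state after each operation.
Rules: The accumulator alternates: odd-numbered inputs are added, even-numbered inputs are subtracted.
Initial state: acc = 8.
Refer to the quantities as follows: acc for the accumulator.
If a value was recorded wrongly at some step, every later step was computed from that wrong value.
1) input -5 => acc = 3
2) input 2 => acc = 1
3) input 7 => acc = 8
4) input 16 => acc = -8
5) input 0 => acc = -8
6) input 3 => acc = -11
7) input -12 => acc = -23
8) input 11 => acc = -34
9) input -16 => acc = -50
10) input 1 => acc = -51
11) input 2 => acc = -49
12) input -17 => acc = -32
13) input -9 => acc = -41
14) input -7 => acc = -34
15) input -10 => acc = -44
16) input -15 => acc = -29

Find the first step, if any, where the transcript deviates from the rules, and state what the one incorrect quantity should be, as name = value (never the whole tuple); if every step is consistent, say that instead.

no error

Recomputing the run from the initial state:
step 1: acc = 3
step 2: acc = 1
step 3: acc = 8
step 4: acc = -8
step 5: acc = -8
step 6: acc = -11
step 7: acc = -23
step 8: acc = -34
step 9: acc = -50
step 10: acc = -51
step 11: acc = -49
step 12: acc = -32
step 13: acc = -41
step 14: acc = -34
step 15: acc = -44
step 16: acc = -29
This matches the transcript at every step.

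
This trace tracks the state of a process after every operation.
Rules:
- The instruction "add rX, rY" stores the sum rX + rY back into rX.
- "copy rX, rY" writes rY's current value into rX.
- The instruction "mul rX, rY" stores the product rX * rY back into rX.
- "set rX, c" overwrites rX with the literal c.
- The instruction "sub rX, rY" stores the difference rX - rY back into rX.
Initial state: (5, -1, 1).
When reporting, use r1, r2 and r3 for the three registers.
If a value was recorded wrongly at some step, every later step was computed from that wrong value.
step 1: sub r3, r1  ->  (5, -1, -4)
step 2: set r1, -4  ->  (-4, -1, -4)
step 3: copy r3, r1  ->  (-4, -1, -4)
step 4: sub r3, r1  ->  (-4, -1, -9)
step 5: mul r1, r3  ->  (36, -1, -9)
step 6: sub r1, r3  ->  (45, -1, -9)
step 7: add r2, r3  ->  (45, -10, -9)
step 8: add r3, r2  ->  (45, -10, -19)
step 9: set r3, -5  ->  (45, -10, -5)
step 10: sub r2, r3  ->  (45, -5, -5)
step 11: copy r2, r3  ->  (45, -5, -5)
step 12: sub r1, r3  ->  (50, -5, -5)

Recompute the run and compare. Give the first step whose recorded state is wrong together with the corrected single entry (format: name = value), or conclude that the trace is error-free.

step 4, r3 = 0

Recomputing the run from the initial state:
step 1: r1 = 5, r2 = -1, r3 = -4
step 2: r1 = -4, r2 = -1, r3 = -4
step 3: r1 = -4, r2 = -1, r3 = -4
step 4: r1 = -4, r2 = -1, r3 = 0
step 5: r1 = 0, r2 = -1, r3 = 0
step 6: r1 = 0, r2 = -1, r3 = 0
step 7: r1 = 0, r2 = -1, r3 = 0
step 8: r1 = 0, r2 = -1, r3 = -1
step 9: r1 = 0, r2 = -1, r3 = -5
step 10: r1 = 0, r2 = 4, r3 = -5
step 11: r1 = 0, r2 = -5, r3 = -5
step 12: r1 = 5, r2 = -5, r3 = -5
The first disagreement with the trace is at step 4, where the value should be r3 = 0.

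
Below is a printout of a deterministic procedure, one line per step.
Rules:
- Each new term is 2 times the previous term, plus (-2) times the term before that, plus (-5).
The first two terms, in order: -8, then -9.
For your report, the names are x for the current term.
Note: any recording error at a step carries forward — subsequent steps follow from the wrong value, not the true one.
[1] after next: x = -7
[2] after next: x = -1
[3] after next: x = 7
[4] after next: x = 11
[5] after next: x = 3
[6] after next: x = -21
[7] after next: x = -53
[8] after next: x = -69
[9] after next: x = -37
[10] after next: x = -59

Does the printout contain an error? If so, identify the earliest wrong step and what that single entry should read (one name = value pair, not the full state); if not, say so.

Recomputing the run from the initial state:
step 1: x = -7
step 2: x = -1
step 3: x = 7
step 4: x = 11
step 5: x = 3
step 6: x = -21
step 7: x = -53
step 8: x = -69
step 9: x = -37
step 10: x = 59
The first disagreement with the printout is at step 10, where the value should be x = 59.

step 10, x = 59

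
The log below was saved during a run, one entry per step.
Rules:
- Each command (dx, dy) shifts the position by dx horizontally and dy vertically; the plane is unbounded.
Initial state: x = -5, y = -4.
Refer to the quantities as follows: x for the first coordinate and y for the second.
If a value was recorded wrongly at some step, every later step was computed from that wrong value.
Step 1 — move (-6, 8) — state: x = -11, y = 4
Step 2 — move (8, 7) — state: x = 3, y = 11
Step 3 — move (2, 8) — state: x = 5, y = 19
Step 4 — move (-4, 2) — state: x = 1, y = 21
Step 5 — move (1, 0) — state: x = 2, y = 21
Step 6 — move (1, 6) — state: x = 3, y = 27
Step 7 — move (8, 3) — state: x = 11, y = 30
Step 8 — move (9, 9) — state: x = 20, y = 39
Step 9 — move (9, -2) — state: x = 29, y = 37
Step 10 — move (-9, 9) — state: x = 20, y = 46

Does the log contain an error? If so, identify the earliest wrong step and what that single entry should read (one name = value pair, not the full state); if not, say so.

Recomputing the run from the initial state:
step 1: x = -11, y = 4
step 2: x = -3, y = 11
step 3: x = -1, y = 19
step 4: x = -5, y = 21
step 5: x = -4, y = 21
step 6: x = -3, y = 27
step 7: x = 5, y = 30
step 8: x = 14, y = 39
step 9: x = 23, y = 37
step 10: x = 14, y = 46
The first disagreement with the log is at step 2, where the value should be x = -3.

step 2, x = -3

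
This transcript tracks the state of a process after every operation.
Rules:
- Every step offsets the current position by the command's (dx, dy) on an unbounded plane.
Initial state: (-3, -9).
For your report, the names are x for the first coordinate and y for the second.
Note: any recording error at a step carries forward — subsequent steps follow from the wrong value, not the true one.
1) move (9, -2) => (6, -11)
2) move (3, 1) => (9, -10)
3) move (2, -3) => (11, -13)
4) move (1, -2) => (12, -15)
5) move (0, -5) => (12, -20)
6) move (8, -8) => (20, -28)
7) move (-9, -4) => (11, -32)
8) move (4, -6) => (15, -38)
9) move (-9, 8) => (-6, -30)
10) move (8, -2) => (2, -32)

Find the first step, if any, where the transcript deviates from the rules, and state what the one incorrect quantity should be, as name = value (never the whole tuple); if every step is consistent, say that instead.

Step 1: x = -3 + (9) = 6, y = -9 + (-2) = -11 — in agreement.
Step 2: x = 6 + (3) = 9, y = -11 + (1) = -10 — in agreement.
Step 3: x = 9 + (2) = 11, y = -10 + (-3) = -13 — confirmed correct.
Step 4: x = 11 + (1) = 12, y = -13 + (-2) = -15 — consistent with the transcript.
Step 5: x = 12 + (0) = 12, y = -15 + (-5) = -20 — same as recorded.
Step 6: x = 12 + (8) = 20, y = -20 + (-8) = -28 — in agreement.
Step 7: x = 20 + (-9) = 11, y = -28 + (-4) = -32 — in agreement.
Step 8: x = 11 + (4) = 15, y = -32 + (-6) = -38 — checks out.
Step 9: x = 15 + (-9) = 6, y = -38 + (8) = -30 — first mismatch against the transcript.
That makes step 9 the first incorrect line — x = 6 is what it should show.

step 9, x = 6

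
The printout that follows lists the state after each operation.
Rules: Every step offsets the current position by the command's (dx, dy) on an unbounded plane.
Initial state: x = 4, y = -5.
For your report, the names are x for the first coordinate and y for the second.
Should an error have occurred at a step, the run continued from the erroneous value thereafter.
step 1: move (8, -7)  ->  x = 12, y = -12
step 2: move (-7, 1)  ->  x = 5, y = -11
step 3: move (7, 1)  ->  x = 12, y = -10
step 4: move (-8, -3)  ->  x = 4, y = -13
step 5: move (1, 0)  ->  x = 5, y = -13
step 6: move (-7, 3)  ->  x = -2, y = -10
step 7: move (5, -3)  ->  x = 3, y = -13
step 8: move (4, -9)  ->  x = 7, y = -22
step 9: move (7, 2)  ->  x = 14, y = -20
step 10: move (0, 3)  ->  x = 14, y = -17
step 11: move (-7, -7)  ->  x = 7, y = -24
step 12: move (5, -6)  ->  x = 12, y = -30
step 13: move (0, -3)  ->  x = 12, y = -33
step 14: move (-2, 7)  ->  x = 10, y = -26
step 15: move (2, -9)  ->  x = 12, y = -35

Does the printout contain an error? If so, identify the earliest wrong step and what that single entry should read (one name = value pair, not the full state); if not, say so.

no error

1. x = 4 + (8) = 12, y = -5 + (-7) = -12 (confirmed correct)
2. x = 12 + (-7) = 5, y = -12 + (1) = -11 (agrees with the printout)
3. x = 5 + (7) = 12, y = -11 + (1) = -10 (same as recorded)
4. x = 12 + (-8) = 4, y = -10 + (-3) = -13 (no discrepancy)
5. x = 4 + (1) = 5, y = -13 + (0) = -13 (same as recorded)
6. x = 5 + (-7) = -2, y = -13 + (3) = -10 (exactly as logged)
7. x = -2 + (5) = 3, y = -10 + (-3) = -13 (checks out)
8. x = 3 + (4) = 7, y = -13 + (-9) = -22 (checks out)
9. x = 7 + (7) = 14, y = -22 + (2) = -20 (in agreement)
10. x = 14 + (0) = 14, y = -20 + (3) = -17 (verified)
11. x = 14 + (-7) = 7, y = -17 + (-7) = -24 (same as recorded)
12. x = 7 + (5) = 12, y = -24 + (-6) = -30 (no discrepancy)
13. x = 12 + (0) = 12, y = -30 + (-3) = -33 (agrees with the printout)
14. x = 12 + (-2) = 10, y = -33 + (7) = -26 (same as recorded)
15. x = 10 + (2) = 12, y = -26 + (-9) = -35 (matches)
Nothing is out of place; the run is error-free.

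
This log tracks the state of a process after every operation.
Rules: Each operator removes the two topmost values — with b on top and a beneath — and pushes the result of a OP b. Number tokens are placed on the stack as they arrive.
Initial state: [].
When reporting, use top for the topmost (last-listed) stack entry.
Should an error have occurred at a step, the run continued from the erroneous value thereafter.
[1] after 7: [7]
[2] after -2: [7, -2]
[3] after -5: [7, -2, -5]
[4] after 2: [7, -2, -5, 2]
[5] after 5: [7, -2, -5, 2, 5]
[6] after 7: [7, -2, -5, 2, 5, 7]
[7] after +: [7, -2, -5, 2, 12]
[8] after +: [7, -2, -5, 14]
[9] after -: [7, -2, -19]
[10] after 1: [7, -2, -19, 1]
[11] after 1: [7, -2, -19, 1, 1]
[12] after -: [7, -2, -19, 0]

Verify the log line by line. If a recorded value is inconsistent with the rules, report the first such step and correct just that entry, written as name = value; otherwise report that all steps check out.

no error

Recomputing the run from the initial state:
step 1: [7]
step 2: [7, -2]
step 3: [7, -2, -5]
step 4: [7, -2, -5, 2]
step 5: [7, -2, -5, 2, 5]
step 6: [7, -2, -5, 2, 5, 7]
step 7: [7, -2, -5, 2, 12]
step 8: [7, -2, -5, 14]
step 9: [7, -2, -19]
step 10: [7, -2, -19, 1]
step 11: [7, -2, -19, 1, 1]
step 12: [7, -2, -19, 0]
This matches the log at every step.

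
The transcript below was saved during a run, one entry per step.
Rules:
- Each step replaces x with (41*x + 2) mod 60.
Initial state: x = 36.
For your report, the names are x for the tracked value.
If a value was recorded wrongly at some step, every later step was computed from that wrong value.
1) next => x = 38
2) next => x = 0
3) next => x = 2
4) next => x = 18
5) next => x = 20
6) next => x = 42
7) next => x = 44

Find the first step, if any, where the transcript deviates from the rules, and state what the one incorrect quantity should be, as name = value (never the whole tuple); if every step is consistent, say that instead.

step 1: x = (41*36 + 2) mod 60 = 38 -> matches
step 2: x = (41*38 + 2) mod 60 = 0 -> matches
step 3: x = (41*0 + 2) mod 60 = 2 -> confirmed correct
step 4: x = (41*2 + 2) mod 60 = 24 -> not what was recorded
The earliest wrong entry is at step 4: it should read x = 24.

step 4, x = 24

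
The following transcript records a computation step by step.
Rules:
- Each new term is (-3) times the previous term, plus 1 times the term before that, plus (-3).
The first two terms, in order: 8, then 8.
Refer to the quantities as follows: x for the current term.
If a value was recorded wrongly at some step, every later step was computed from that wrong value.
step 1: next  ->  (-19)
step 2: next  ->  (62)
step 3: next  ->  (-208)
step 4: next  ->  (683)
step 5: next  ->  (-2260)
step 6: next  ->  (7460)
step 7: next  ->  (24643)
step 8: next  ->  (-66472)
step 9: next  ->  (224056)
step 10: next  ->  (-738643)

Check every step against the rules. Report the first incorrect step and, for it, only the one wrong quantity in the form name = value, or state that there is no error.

Recomputing the run from the initial state:
step 1: x = -19
step 2: x = 62
step 3: x = -208
step 4: x = 683
step 5: x = -2260
step 6: x = 7460
step 7: x = -24643
step 8: x = 81386
step 9: x = -268804
step 10: x = 887795
The first disagreement with the transcript is at step 7, where the value should be x = -24643.

step 7, x = -24643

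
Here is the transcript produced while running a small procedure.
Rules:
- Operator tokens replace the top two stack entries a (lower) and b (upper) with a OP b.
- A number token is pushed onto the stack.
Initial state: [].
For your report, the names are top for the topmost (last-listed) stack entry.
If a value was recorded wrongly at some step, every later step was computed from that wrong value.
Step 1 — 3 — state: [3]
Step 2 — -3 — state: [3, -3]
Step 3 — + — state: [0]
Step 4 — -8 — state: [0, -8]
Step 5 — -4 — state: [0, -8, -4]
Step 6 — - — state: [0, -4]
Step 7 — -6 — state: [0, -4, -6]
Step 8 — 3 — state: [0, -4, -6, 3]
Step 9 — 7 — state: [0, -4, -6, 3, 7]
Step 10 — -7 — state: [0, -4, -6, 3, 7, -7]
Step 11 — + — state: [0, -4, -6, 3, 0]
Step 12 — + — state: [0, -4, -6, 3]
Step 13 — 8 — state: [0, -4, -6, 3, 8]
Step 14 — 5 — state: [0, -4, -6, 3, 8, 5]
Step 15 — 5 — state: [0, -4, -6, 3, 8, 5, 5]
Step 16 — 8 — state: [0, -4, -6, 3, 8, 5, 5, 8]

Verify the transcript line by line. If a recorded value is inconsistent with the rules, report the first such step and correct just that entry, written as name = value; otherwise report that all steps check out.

no error

1. push 3: top = 3 (confirmed correct)
2. push -3: top = -3 (agrees with the transcript)
3. 3 + -3 = 0 (consistent with the transcript)
4. push -8: top = -8 (verified)
5. push -4: top = -4 (consistent with the transcript)
6. -8 - -4 = -4 (verified)
7. push -6: top = -6 (same as recorded)
8. push 3: top = 3 (verified)
9. push 7: top = 7 (no discrepancy)
10. push -7: top = -7 (checks out)
11. 7 + -7 = 0 (verified)
12. 3 + 0 = 3 (exactly as logged)
13. push 8: top = 8 (confirmed correct)
14. push 5: top = 5 (agrees with the transcript)
15. push 5: top = 5 (confirmed correct)
16. push 8: top = 8 (matches)
All steps check out; nothing to correct.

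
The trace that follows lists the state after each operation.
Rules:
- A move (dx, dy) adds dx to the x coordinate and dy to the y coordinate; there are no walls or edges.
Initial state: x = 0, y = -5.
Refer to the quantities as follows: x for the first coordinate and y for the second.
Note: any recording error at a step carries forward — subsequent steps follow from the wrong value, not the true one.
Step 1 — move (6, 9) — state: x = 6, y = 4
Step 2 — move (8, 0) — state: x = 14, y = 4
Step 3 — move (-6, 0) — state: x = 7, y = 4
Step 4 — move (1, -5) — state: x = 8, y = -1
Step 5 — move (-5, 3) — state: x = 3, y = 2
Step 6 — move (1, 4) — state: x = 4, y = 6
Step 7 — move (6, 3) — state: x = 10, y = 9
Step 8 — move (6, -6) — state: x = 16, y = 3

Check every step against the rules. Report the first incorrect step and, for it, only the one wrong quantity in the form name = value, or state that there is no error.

step 3, x = 8

1. x = 0 + (6) = 6, y = -5 + (9) = 4 (no discrepancy)
2. x = 6 + (8) = 14, y = 4 + (0) = 4 (consistent with the trace)
3. x = 14 + (-6) = 8, y = 4 + (0) = 4 (the trace has a different value)
First incorrect step: 3; the correct value is x = 8.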